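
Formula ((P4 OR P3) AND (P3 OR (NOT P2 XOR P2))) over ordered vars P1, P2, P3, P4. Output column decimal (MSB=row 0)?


Formula: ((P4 OR P3) AND (P3 OR (NOT P2 XOR P2))) over P1, P2, P3, P4 (16 rows)
Evaluate each row (bits = P1,P2,P3,P4, MSB first):
  row 0 [0000]: ((0 OR 0) AND (0 OR (NOT 0 XOR 0))) -> 0
  row 1 [0001]: ((1 OR 0) AND (0 OR (NOT 0 XOR 0))) -> 1
  row 2 [0010]: ((0 OR 1) AND (1 OR (NOT 0 XOR 0))) -> 1
  row 3 [0011]: ((1 OR 1) AND (1 OR (NOT 0 XOR 0))) -> 1
  row 4 [0100]: ((0 OR 0) AND (0 OR (NOT 1 XOR 1))) -> 0
  row 5 [0101]: ((1 OR 0) AND (0 OR (NOT 1 XOR 1))) -> 1
  row 6 [0110]: ((0 OR 1) AND (1 OR (NOT 1 XOR 1))) -> 1
  row 7 [0111]: ((1 OR 1) AND (1 OR (NOT 1 XOR 1))) -> 1
  row 8 [1000]: ((0 OR 0) AND (0 OR (NOT 0 XOR 0))) -> 0
  row 9 [1001]: ((1 OR 0) AND (0 OR (NOT 0 XOR 0))) -> 1
  row 10 [1010]: ((0 OR 1) AND (1 OR (NOT 0 XOR 0))) -> 1
  row 11 [1011]: ((1 OR 1) AND (1 OR (NOT 0 XOR 0))) -> 1
  row 12 [1100]: ((0 OR 0) AND (0 OR (NOT 1 XOR 1))) -> 0
  row 13 [1101]: ((1 OR 0) AND (0 OR (NOT 1 XOR 1))) -> 1
  row 14 [1110]: ((0 OR 1) AND (1 OR (NOT 1 XOR 1))) -> 1
  row 15 [1111]: ((1 OR 1) AND (1 OR (NOT 1 XOR 1))) -> 1
Full result column, 4 rows per line (P1,P2 fixed per line; P3,P4 runs 00..11 left to right):
  rows 0-3 [P1,P2=00]: 0111  = hex 7
  rows 4-7 [P1,P2=01]: 0111  = hex 7
  rows 8-11 [P1,P2=10]: 0111  = hex 7
  rows 12-15 [P1,P2=11]: 0111  = hex 7
Output column (row 0 .. row 15) = 0111011101110111
Output column grouped in 4s = 0111 0111 0111 0111 = 0x7777
Convert to decimal digit by digit (value = value*16 + digit):
  7 -> 7
  7*16 + 7 = 119
  119*16 + 7 = 1911
  1911*16 + 7 = 30583
Decimal = 30583

30583


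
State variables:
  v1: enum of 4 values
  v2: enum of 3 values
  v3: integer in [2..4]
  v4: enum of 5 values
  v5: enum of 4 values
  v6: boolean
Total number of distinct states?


State space = product of domain sizes of all variables.
Domain sizes:
  v1 (enum of 4 values): 4
  v2 (enum of 3 values): 3
  v3 (integer in [2..4]): 3
  v4 (enum of 5 values): 5
  v5 (enum of 4 values): 4
  v6 (boolean): 2
Product = 4 * 3 * 3 * 5 * 4 * 2 = 1440

1440


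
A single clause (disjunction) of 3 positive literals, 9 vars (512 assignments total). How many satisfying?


Step 1: Total=2^9=512
Step 2: Unsat when all 3 false: 2^6=64
Step 3: Sat=512-64=448

448


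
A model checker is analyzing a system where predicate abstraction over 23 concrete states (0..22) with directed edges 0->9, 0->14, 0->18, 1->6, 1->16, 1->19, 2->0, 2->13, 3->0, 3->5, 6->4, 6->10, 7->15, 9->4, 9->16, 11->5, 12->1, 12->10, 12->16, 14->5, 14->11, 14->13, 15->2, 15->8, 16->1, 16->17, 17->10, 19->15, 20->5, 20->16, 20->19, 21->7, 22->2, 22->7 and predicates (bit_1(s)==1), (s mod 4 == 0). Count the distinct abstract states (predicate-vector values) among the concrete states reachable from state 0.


BFS from 0:
Concrete reachable: {0, 1, 2, 4, 5, 6, 8, 9, 10, 11, 13, 14, 15, 16, 17, 18, 19}
Abstract via predicates (bit_1(s)==1), (s mod 4 == 0):
  (0,0) <- {1, 5, 9, 13, 17}
  (0,1) <- {0, 4, 8, 16}
  (1,0) <- {2, 6, 10, 11, 14, 15, 18, 19}
Distinct abstract states = 3

3


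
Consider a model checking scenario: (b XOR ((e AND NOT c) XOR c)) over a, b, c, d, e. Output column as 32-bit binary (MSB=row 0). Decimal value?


Formula: (b XOR ((e AND NOT c) XOR c)) over a, b, c, d, e (32 rows)
Evaluate each row (bits = a,b,c,d,e, MSB first):
  row 0 [00000]: (0 XOR ((0 AND NOT 0) XOR 0)) -> 0
  row 1 [00001]: (0 XOR ((1 AND NOT 0) XOR 0)) -> 1
  row 2 [00010]: (0 XOR ((0 AND NOT 0) XOR 0)) -> 0
  row 3 [00011]: (0 XOR ((1 AND NOT 0) XOR 0)) -> 1
  row 4 [00100]: (0 XOR ((0 AND NOT 1) XOR 1)) -> 1
  row 5 [00101]: (0 XOR ((1 AND NOT 1) XOR 1)) -> 1
  row 6 [00110]: (0 XOR ((0 AND NOT 1) XOR 1)) -> 1
  row 7 [00111]: (0 XOR ((1 AND NOT 1) XOR 1)) -> 1
  row 8 [01000]: (1 XOR ((0 AND NOT 0) XOR 0)) -> 1
  row 9 [01001]: (1 XOR ((1 AND NOT 0) XOR 0)) -> 0
  row 10 [01010]: (1 XOR ((0 AND NOT 0) XOR 0)) -> 1
  row 11 [01011]: (1 XOR ((1 AND NOT 0) XOR 0)) -> 0
  row 12 [01100]: (1 XOR ((0 AND NOT 1) XOR 1)) -> 0
  row 13 [01101]: (1 XOR ((1 AND NOT 1) XOR 1)) -> 0
  row 14 [01110]: (1 XOR ((0 AND NOT 1) XOR 1)) -> 0
  row 15 [01111]: (1 XOR ((1 AND NOT 1) XOR 1)) -> 0
  row 16 [10000]: (0 XOR ((0 AND NOT 0) XOR 0)) -> 0
  row 17 [10001]: (0 XOR ((1 AND NOT 0) XOR 0)) -> 1
  row 18 [10010]: (0 XOR ((0 AND NOT 0) XOR 0)) -> 0
  row 19 [10011]: (0 XOR ((1 AND NOT 0) XOR 0)) -> 1
  row 20 [10100]: (0 XOR ((0 AND NOT 1) XOR 1)) -> 1
  row 21 [10101]: (0 XOR ((1 AND NOT 1) XOR 1)) -> 1
  row 22 [10110]: (0 XOR ((0 AND NOT 1) XOR 1)) -> 1
  row 23 [10111]: (0 XOR ((1 AND NOT 1) XOR 1)) -> 1
  row 24 [11000]: (1 XOR ((0 AND NOT 0) XOR 0)) -> 1
  row 25 [11001]: (1 XOR ((1 AND NOT 0) XOR 0)) -> 0
  row 26 [11010]: (1 XOR ((0 AND NOT 0) XOR 0)) -> 1
  row 27 [11011]: (1 XOR ((1 AND NOT 0) XOR 0)) -> 0
  row 28 [11100]: (1 XOR ((0 AND NOT 1) XOR 1)) -> 0
  row 29 [11101]: (1 XOR ((1 AND NOT 1) XOR 1)) -> 0
  row 30 [11110]: (1 XOR ((0 AND NOT 1) XOR 1)) -> 0
  row 31 [11111]: (1 XOR ((1 AND NOT 1) XOR 1)) -> 0
Full result column, 4 rows per line (a,b,c fixed per line; d,e runs 00..11 left to right):
  rows 0-3 [a,b,c=000]: 0101  = hex 5
  rows 4-7 [a,b,c=001]: 1111  = hex F
  rows 8-11 [a,b,c=010]: 1010  = hex A
  rows 12-15 [a,b,c=011]: 0000  = hex 0
  rows 16-19 [a,b,c=100]: 0101  = hex 5
  rows 20-23 [a,b,c=101]: 1111  = hex F
  rows 24-27 [a,b,c=110]: 1010  = hex A
  rows 28-31 [a,b,c=111]: 0000  = hex 0
Output column (row 0 .. row 31) = 01011111101000000101111110100000
Output column grouped in 4s = 0101 1111 1010 0000 0101 1111 1010 0000 = 0x5FA05FA0
Convert to decimal digit by digit (value = value*16 + digit):
  5 -> 5
  5*16 + 15 (F) = 95
  95*16 + 10 (A) = 1530
  1530*16 + 0 = 24480
  24480*16 + 5 = 391685
  391685*16 + 15 (F) = 6266975
  6266975*16 + 10 (A) = 100271610
  100271610*16 + 0 = 1604345760
Decimal = 1604345760

1604345760


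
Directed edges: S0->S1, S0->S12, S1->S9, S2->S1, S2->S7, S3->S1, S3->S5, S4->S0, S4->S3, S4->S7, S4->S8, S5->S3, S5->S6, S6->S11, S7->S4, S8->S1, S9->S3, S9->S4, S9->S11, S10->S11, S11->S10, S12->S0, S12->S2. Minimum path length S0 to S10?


BFS layer-by-layer from S0:
  dist 0: {S0}
  dist 1: {S1, S12}
  dist 2: {S2, S9}
  dist 3: {S3, S4, S7, S11}
  dist 4: {S5, S8, S10}
  -> S10 reached at distance 4
Shortest path length = 4

4


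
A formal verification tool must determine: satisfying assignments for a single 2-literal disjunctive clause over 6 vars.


Step 1: Total=2^6=64
Step 2: Unsat when all 2 false: 2^4=16
Step 3: Sat=64-16=48

48


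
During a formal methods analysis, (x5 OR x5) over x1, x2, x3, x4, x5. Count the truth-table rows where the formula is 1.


Formula: (x5 OR x5) over 5 vars (32 rows)
Evaluate each row (x1, x2, x3, x4, x5 as bits, MSB first):
  row 0 [00000]: (0 OR 0) -> 0
  row 1 [00001]: (1 OR 1) -> 1
  row 2 [00010]: (0 OR 0) -> 0
  row 3 [00011]: (1 OR 1) -> 1
  row 4 [00100]: (0 OR 0) -> 0
  row 5 [00101]: (1 OR 1) -> 1
  row 6 [00110]: (0 OR 0) -> 0
  row 7 [00111]: (1 OR 1) -> 1
  row 8 [01000]: (0 OR 0) -> 0
  row 9 [01001]: (1 OR 1) -> 1
  row 10 [01010]: (0 OR 0) -> 0
  row 11 [01011]: (1 OR 1) -> 1
  row 12 [01100]: (0 OR 0) -> 0
  row 13 [01101]: (1 OR 1) -> 1
  row 14 [01110]: (0 OR 0) -> 0
  row 15 [01111]: (1 OR 1) -> 1
  row 16 [10000]: (0 OR 0) -> 0
  row 17 [10001]: (1 OR 1) -> 1
  row 18 [10010]: (0 OR 0) -> 0
  row 19 [10011]: (1 OR 1) -> 1
  row 20 [10100]: (0 OR 0) -> 0
  row 21 [10101]: (1 OR 1) -> 1
  row 22 [10110]: (0 OR 0) -> 0
  row 23 [10111]: (1 OR 1) -> 1
  row 24 [11000]: (0 OR 0) -> 0
  row 25 [11001]: (1 OR 1) -> 1
  row 26 [11010]: (0 OR 0) -> 0
  row 27 [11011]: (1 OR 1) -> 1
  row 28 [11100]: (0 OR 0) -> 0
  row 29 [11101]: (1 OR 1) -> 1
  row 30 [11110]: (0 OR 0) -> 0
  row 31 [11111]: (1 OR 1) -> 1
Full result column, 8 rows per line (x1,x2 fixed per line; x3,x4,x5 runs 000..111 left to right):
  rows 0-7 [x1,x2=00]: 01010101  (ones: 4)
  rows 8-15 [x1,x2=01]: 01010101  (ones: 4)
  rows 16-23 [x1,x2=10]: 01010101  (ones: 4)
  rows 24-31 [x1,x2=11]: 01010101  (ones: 4)
Count of 1-rows = 4+4+4+4 = 16

16


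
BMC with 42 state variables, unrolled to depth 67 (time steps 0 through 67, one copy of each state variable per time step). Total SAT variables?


BMC unrolls to depth k, creating one copy of each state var for steps 0..k.
Step count = 67 + 1 = 68 (steps 0 through 67)
Vars per step = 42
Total = 42 * 68 = 2856

2856


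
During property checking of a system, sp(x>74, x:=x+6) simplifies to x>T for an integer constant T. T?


Formula: sp(P, x:=E) = exists old_x. (x = E[old_x/x]) AND P[old_x/x] (old_x is the value of x before the assignment; eliminate old_x by solving x = E[old_x/x] for old_x)
Step 1: Precondition P: x>74, i.e. old_x > 74
Step 2: Assignment gives x = old_x + 6, so old_x = x - 6
Step 3: Substitute into P: x - 6 > 74
Step 4: Simplify: x > 74+6 = 80

80


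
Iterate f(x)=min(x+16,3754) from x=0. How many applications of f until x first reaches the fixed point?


Step 1: x=0, cap=3754, increment=16
Step 2: x grows by 16 each step until capped at 3754; fixed point is x=3754
Step 3: iterations = ceil(3754/16) = 235

235


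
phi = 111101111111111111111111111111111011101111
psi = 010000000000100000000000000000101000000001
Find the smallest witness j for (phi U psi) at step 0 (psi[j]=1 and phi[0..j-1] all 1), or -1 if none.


(phi U psi) at 0: need smallest j with psi[j]=1 and phi[i]=1 for all i in [0,j).
Scan from step 0:
  step 0: phi=1, psi=0 -> continue
  step 1: psi=1 and phi held for [0,1) -> witness found
Witness step = 1

1


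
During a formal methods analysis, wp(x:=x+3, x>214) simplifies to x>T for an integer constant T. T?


Formula: wp(x:=E, P) = P[E/x] (substitute E for x in postcondition)
Step 1: Postcondition: x>214
Step 2: Substitute x+3 for x: x+3>214
Step 3: Solve for x: x > 214-3 = 211

211


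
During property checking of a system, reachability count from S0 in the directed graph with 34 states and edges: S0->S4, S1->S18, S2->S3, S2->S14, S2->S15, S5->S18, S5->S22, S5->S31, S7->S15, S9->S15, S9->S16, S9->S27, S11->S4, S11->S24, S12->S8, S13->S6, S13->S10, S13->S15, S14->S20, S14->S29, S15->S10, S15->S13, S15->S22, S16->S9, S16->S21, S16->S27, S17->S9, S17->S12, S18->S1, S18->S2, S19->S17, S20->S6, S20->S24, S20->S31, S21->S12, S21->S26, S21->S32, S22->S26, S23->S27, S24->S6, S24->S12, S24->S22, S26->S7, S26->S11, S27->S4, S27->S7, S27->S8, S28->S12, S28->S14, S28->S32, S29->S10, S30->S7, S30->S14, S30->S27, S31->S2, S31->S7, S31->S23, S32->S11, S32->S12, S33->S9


BFS from S0:
  layer 0: {S0}
  layer 1: {S4}
Reachable set: {S0, S4}
Count = 2

2


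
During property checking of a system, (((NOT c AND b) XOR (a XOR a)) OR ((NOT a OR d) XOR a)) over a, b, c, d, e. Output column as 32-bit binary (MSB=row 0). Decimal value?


Formula: (((NOT c AND b) XOR (a XOR a)) OR ((NOT a OR d) XOR a)) over a, b, c, d, e (32 rows)
Evaluate each row (bits = a,b,c,d,e, MSB first):
  row 0 [00000]: (((NOT 0 AND 0) XOR (0 XOR 0)) OR ((NOT 0 OR 0) XOR 0)) -> 1
  row 1 [00001]: (((NOT 0 AND 0) XOR (0 XOR 0)) OR ((NOT 0 OR 0) XOR 0)) -> 1
  row 2 [00010]: (((NOT 0 AND 0) XOR (0 XOR 0)) OR ((NOT 0 OR 1) XOR 0)) -> 1
  row 3 [00011]: (((NOT 0 AND 0) XOR (0 XOR 0)) OR ((NOT 0 OR 1) XOR 0)) -> 1
  row 4 [00100]: (((NOT 1 AND 0) XOR (0 XOR 0)) OR ((NOT 0 OR 0) XOR 0)) -> 1
  row 5 [00101]: (((NOT 1 AND 0) XOR (0 XOR 0)) OR ((NOT 0 OR 0) XOR 0)) -> 1
  row 6 [00110]: (((NOT 1 AND 0) XOR (0 XOR 0)) OR ((NOT 0 OR 1) XOR 0)) -> 1
  row 7 [00111]: (((NOT 1 AND 0) XOR (0 XOR 0)) OR ((NOT 0 OR 1) XOR 0)) -> 1
  row 8 [01000]: (((NOT 0 AND 1) XOR (0 XOR 0)) OR ((NOT 0 OR 0) XOR 0)) -> 1
  row 9 [01001]: (((NOT 0 AND 1) XOR (0 XOR 0)) OR ((NOT 0 OR 0) XOR 0)) -> 1
  row 10 [01010]: (((NOT 0 AND 1) XOR (0 XOR 0)) OR ((NOT 0 OR 1) XOR 0)) -> 1
  row 11 [01011]: (((NOT 0 AND 1) XOR (0 XOR 0)) OR ((NOT 0 OR 1) XOR 0)) -> 1
  row 12 [01100]: (((NOT 1 AND 1) XOR (0 XOR 0)) OR ((NOT 0 OR 0) XOR 0)) -> 1
  row 13 [01101]: (((NOT 1 AND 1) XOR (0 XOR 0)) OR ((NOT 0 OR 0) XOR 0)) -> 1
  row 14 [01110]: (((NOT 1 AND 1) XOR (0 XOR 0)) OR ((NOT 0 OR 1) XOR 0)) -> 1
  row 15 [01111]: (((NOT 1 AND 1) XOR (0 XOR 0)) OR ((NOT 0 OR 1) XOR 0)) -> 1
  row 16 [10000]: (((NOT 0 AND 0) XOR (1 XOR 1)) OR ((NOT 1 OR 0) XOR 1)) -> 1
  row 17 [10001]: (((NOT 0 AND 0) XOR (1 XOR 1)) OR ((NOT 1 OR 0) XOR 1)) -> 1
  row 18 [10010]: (((NOT 0 AND 0) XOR (1 XOR 1)) OR ((NOT 1 OR 1) XOR 1)) -> 0
  row 19 [10011]: (((NOT 0 AND 0) XOR (1 XOR 1)) OR ((NOT 1 OR 1) XOR 1)) -> 0
  row 20 [10100]: (((NOT 1 AND 0) XOR (1 XOR 1)) OR ((NOT 1 OR 0) XOR 1)) -> 1
  row 21 [10101]: (((NOT 1 AND 0) XOR (1 XOR 1)) OR ((NOT 1 OR 0) XOR 1)) -> 1
  row 22 [10110]: (((NOT 1 AND 0) XOR (1 XOR 1)) OR ((NOT 1 OR 1) XOR 1)) -> 0
  row 23 [10111]: (((NOT 1 AND 0) XOR (1 XOR 1)) OR ((NOT 1 OR 1) XOR 1)) -> 0
  row 24 [11000]: (((NOT 0 AND 1) XOR (1 XOR 1)) OR ((NOT 1 OR 0) XOR 1)) -> 1
  row 25 [11001]: (((NOT 0 AND 1) XOR (1 XOR 1)) OR ((NOT 1 OR 0) XOR 1)) -> 1
  row 26 [11010]: (((NOT 0 AND 1) XOR (1 XOR 1)) OR ((NOT 1 OR 1) XOR 1)) -> 1
  row 27 [11011]: (((NOT 0 AND 1) XOR (1 XOR 1)) OR ((NOT 1 OR 1) XOR 1)) -> 1
  row 28 [11100]: (((NOT 1 AND 1) XOR (1 XOR 1)) OR ((NOT 1 OR 0) XOR 1)) -> 1
  row 29 [11101]: (((NOT 1 AND 1) XOR (1 XOR 1)) OR ((NOT 1 OR 0) XOR 1)) -> 1
  row 30 [11110]: (((NOT 1 AND 1) XOR (1 XOR 1)) OR ((NOT 1 OR 1) XOR 1)) -> 0
  row 31 [11111]: (((NOT 1 AND 1) XOR (1 XOR 1)) OR ((NOT 1 OR 1) XOR 1)) -> 0
Full result column, 4 rows per line (a,b,c fixed per line; d,e runs 00..11 left to right):
  rows 0-3 [a,b,c=000]: 1111  = hex F
  rows 4-7 [a,b,c=001]: 1111  = hex F
  rows 8-11 [a,b,c=010]: 1111  = hex F
  rows 12-15 [a,b,c=011]: 1111  = hex F
  rows 16-19 [a,b,c=100]: 1100  = hex C
  rows 20-23 [a,b,c=101]: 1100  = hex C
  rows 24-27 [a,b,c=110]: 1111  = hex F
  rows 28-31 [a,b,c=111]: 1100  = hex C
Output column (row 0 .. row 31) = 11111111111111111100110011111100
Output column grouped in 4s = 1111 1111 1111 1111 1100 1100 1111 1100 = 0xFFFFCCFC
Convert to decimal digit by digit (value = value*16 + digit):
  F -> 15
  15*16 + 15 (F) = 255
  255*16 + 15 (F) = 4095
  4095*16 + 15 (F) = 65535
  65535*16 + 12 (C) = 1048572
  1048572*16 + 12 (C) = 16777164
  16777164*16 + 15 (F) = 268434639
  268434639*16 + 12 (C) = 4294954236
Decimal = 4294954236

4294954236


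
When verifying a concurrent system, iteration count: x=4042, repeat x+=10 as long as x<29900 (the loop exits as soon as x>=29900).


Step 1: x goes from 4042 toward 29900 by 10; the body runs while x<29900, so iterations = ceil((bound-start)/step)
Step 2: Distance=25858
Step 3: ceil(25858/10)=2586

2586


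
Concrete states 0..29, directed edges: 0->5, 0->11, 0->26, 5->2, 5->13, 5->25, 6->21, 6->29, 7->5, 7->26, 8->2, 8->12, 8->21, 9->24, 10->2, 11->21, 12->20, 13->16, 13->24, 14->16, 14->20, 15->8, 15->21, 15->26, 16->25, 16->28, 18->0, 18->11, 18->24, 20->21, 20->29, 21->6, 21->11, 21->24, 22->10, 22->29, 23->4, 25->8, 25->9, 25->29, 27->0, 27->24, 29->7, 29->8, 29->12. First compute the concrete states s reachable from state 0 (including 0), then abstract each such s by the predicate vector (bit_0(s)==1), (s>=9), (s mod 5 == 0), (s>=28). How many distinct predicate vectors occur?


BFS from 0:
Concrete reachable: {0, 2, 5, 6, 7, 8, 9, 11, 12, 13, 16, 20, 21, 24, 25, 26, 28, 29}
Abstract via predicates (bit_0(s)==1), (s>=9), (s mod 5 == 0), (s>=28):
  (0,0,0,0) <- {2, 6, 8}
  (0,0,1,0) <- {0}
  (0,1,0,0) <- {12, 16, 24, 26}
  (0,1,0,1) <- {28}
  (0,1,1,0) <- {20}
  (1,0,0,0) <- {7}
  (1,0,1,0) <- {5}
  (1,1,0,0) <- {9, 11, 13, 21}
  (1,1,0,1) <- {29}
  (1,1,1,0) <- {25}
Distinct abstract states = 10

10


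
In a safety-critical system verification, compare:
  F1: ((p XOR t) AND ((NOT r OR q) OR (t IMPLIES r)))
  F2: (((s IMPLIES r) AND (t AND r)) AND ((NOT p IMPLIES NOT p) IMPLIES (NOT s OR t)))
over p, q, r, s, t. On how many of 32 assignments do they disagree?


F1 = ((p XOR t) AND ((NOT r OR q) OR (t IMPLIES r)))
F2 = (((s IMPLIES r) AND (t AND r)) AND ((NOT p IMPLIES NOT p) IMPLIES (NOT s OR t)))
Evaluate both on each of 32 rows (bits = p,q,r,s,t):
  row 0 [00000]: F1=0 F2=0 -> 0
  row 1 [00001]: F1=1 F2=0 (differ) -> 1
  row 2 [00010]: F1=0 F2=0 -> 0
  row 3 [00011]: F1=1 F2=0 (differ) -> 1
  row 4 [00100]: F1=0 F2=0 -> 0
  row 5 [00101]: F1=1 F2=1 -> 0
  row 6 [00110]: F1=0 F2=0 -> 0
  row 7 [00111]: F1=1 F2=1 -> 0
  row 8 [01000]: F1=0 F2=0 -> 0
  row 9 [01001]: F1=1 F2=0 (differ) -> 1
  row 10 [01010]: F1=0 F2=0 -> 0
  row 11 [01011]: F1=1 F2=0 (differ) -> 1
  row 12 [01100]: F1=0 F2=0 -> 0
  row 13 [01101]: F1=1 F2=1 -> 0
  row 14 [01110]: F1=0 F2=0 -> 0
  row 15 [01111]: F1=1 F2=1 -> 0
  row 16 [10000]: F1=1 F2=0 (differ) -> 1
  row 17 [10001]: F1=0 F2=0 -> 0
  row 18 [10010]: F1=1 F2=0 (differ) -> 1
  row 19 [10011]: F1=0 F2=0 -> 0
  row 20 [10100]: F1=1 F2=0 (differ) -> 1
  row 21 [10101]: F1=0 F2=1 (differ) -> 1
  row 22 [10110]: F1=1 F2=0 (differ) -> 1
  row 23 [10111]: F1=0 F2=1 (differ) -> 1
  row 24 [11000]: F1=1 F2=0 (differ) -> 1
  row 25 [11001]: F1=0 F2=0 -> 0
  row 26 [11010]: F1=1 F2=0 (differ) -> 1
  row 27 [11011]: F1=0 F2=0 -> 0
  row 28 [11100]: F1=1 F2=0 (differ) -> 1
  row 29 [11101]: F1=0 F2=1 (differ) -> 1
  row 30 [11110]: F1=1 F2=0 (differ) -> 1
  row 31 [11111]: F1=0 F2=1 (differ) -> 1
Full result column, 8 rows per line (p,q fixed per line; r,s,t runs 000..111 left to right):
  rows 0-7 [p,q=00]: 01010000  (ones: 2)
  rows 8-15 [p,q=01]: 01010000  (ones: 2)
  rows 16-23 [p,q=10]: 10101111  (ones: 6)
  rows 24-31 [p,q=11]: 10101111  (ones: 6)
Disagreements = 2+2+6+6 = 16

16


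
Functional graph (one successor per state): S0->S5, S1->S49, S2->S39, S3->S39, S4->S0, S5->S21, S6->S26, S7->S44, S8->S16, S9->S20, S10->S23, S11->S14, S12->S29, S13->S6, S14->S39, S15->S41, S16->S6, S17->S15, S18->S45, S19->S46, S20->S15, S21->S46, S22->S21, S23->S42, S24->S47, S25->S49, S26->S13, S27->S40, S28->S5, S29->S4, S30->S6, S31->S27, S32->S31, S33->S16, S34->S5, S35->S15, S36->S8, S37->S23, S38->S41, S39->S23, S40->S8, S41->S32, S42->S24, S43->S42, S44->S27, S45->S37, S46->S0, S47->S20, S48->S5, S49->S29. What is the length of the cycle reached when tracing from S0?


Trace from S0 until a state repeats:
  S0 -> S5 -> S21 -> S46 -> S0
S0 first seen at step 0, revisited at step 4.
Cycle length = 4 - 0 = 4

4


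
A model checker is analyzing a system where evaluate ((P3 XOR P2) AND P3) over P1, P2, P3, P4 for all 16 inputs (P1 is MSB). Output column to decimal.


Formula: ((P3 XOR P2) AND P3) over P1, P2, P3, P4 (16 rows)
Evaluate each row (bits = P1,P2,P3,P4, MSB first):
  row 0 [0000]: ((0 XOR 0) AND 0) -> 0
  row 1 [0001]: ((0 XOR 0) AND 0) -> 0
  row 2 [0010]: ((1 XOR 0) AND 1) -> 1
  row 3 [0011]: ((1 XOR 0) AND 1) -> 1
  row 4 [0100]: ((0 XOR 1) AND 0) -> 0
  row 5 [0101]: ((0 XOR 1) AND 0) -> 0
  row 6 [0110]: ((1 XOR 1) AND 1) -> 0
  row 7 [0111]: ((1 XOR 1) AND 1) -> 0
  row 8 [1000]: ((0 XOR 0) AND 0) -> 0
  row 9 [1001]: ((0 XOR 0) AND 0) -> 0
  row 10 [1010]: ((1 XOR 0) AND 1) -> 1
  row 11 [1011]: ((1 XOR 0) AND 1) -> 1
  row 12 [1100]: ((0 XOR 1) AND 0) -> 0
  row 13 [1101]: ((0 XOR 1) AND 0) -> 0
  row 14 [1110]: ((1 XOR 1) AND 1) -> 0
  row 15 [1111]: ((1 XOR 1) AND 1) -> 0
Full result column, 4 rows per line (P1,P2 fixed per line; P3,P4 runs 00..11 left to right):
  rows 0-3 [P1,P2=00]: 0011  = hex 3
  rows 4-7 [P1,P2=01]: 0000  = hex 0
  rows 8-11 [P1,P2=10]: 0011  = hex 3
  rows 12-15 [P1,P2=11]: 0000  = hex 0
Output column (row 0 .. row 15) = 0011000000110000
Output column grouped in 4s = 0011 0000 0011 0000 = 0x3030
Convert to decimal digit by digit (value = value*16 + digit):
  3 -> 3
  3*16 + 0 = 48
  48*16 + 3 = 771
  771*16 + 0 = 12336
Decimal = 12336

12336


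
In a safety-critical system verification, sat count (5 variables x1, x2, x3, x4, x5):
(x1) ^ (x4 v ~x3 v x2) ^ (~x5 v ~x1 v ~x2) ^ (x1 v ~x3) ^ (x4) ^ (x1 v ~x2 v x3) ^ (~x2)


CNF with 7 clauses over 5 vars (32 assignments).
An assignment satisfies CNF iff every clause has >=1 true literal.
Check each row (bits = x1,x2,x3,x4,x5; clause T/F shown):
  row 0 [00000]: clauses=FTTTFTT -> 0
  row 1 [00001]: clauses=FTTTFTT -> 0
  row 2 [00010]: clauses=FTTTTTT -> 0
  row 3 [00011]: clauses=FTTTTTT -> 0
  row 4 [00100]: clauses=FFTFFTT -> 0
  row 5 [00101]: clauses=FFTFFTT -> 0
  row 6 [00110]: clauses=FTTFTTT -> 0
  row 7 [00111]: clauses=FTTFTTT -> 0
  row 8 [01000]: clauses=FTTTFFF -> 0
  row 9 [01001]: clauses=FTTTFFF -> 0
  row 10 [01010]: clauses=FTTTTFF -> 0
  row 11 [01011]: clauses=FTTTTFF -> 0
  row 12 [01100]: clauses=FTTFFTF -> 0
  row 13 [01101]: clauses=FTTFFTF -> 0
  row 14 [01110]: clauses=FTTFTTF -> 0
  row 15 [01111]: clauses=FTTFTTF -> 0
  row 16 [10000]: clauses=TTTTFTT -> 0
  row 17 [10001]: clauses=TTTTFTT -> 0
  row 18 [10010]: clauses=TTTTTTT -> 1
  row 19 [10011]: clauses=TTTTTTT -> 1
  row 20 [10100]: clauses=TFTTFTT -> 0
  row 21 [10101]: clauses=TFTTFTT -> 0
  row 22 [10110]: clauses=TTTTTTT -> 1
  row 23 [10111]: clauses=TTTTTTT -> 1
  row 24 [11000]: clauses=TTTTFTF -> 0
  row 25 [11001]: clauses=TTFTFTF -> 0
  row 26 [11010]: clauses=TTTTTTF -> 0
  row 27 [11011]: clauses=TTFTTTF -> 0
  row 28 [11100]: clauses=TTTTFTF -> 0
  row 29 [11101]: clauses=TTFTFTF -> 0
  row 30 [11110]: clauses=TTTTTTF -> 0
  row 31 [11111]: clauses=TTFTTTF -> 0
Full result column, 8 rows per line (x1,x2 fixed per line; x3,x4,x5 runs 000..111 left to right):
  rows 0-7 [x1,x2=00]: 00000000  (ones: 0)
  rows 8-15 [x1,x2=01]: 00000000  (ones: 0)
  rows 16-23 [x1,x2=10]: 00110011  (ones: 4)
  rows 24-31 [x1,x2=11]: 00000000  (ones: 0)
Satisfying assignments = 0+0+4+0 = 4

4


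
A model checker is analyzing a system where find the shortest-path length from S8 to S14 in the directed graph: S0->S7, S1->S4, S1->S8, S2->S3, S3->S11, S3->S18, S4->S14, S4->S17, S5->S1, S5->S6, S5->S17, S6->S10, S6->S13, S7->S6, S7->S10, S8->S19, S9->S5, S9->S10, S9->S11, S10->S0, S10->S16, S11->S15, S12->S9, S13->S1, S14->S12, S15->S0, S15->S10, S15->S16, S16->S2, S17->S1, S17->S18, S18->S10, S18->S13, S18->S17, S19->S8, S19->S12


BFS layer-by-layer from S8:
  dist 0: {S8}
  dist 1: {S19}
  dist 2: {S12}
  dist 3: {S9}
  dist 4: {S5, S10, S11}
  dist 5: {S0, S1, S6, S15, S16, S17}
  dist 6: {S2, S4, S7, S13, S18}
  dist 7: {S3, S14}
  -> S14 reached at distance 7
Shortest path length = 7

7


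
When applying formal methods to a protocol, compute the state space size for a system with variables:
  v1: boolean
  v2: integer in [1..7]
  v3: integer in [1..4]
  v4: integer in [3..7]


State space = product of domain sizes of all variables.
Domain sizes:
  v1 (boolean): 2
  v2 (integer in [1..7]): 7
  v3 (integer in [1..4]): 4
  v4 (integer in [3..7]): 5
Product = 2 * 7 * 4 * 5 = 280

280


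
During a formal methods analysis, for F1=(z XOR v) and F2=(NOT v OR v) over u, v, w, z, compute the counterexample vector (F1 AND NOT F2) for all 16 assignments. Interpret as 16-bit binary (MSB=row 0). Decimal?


F1 = (z XOR v)
F2 = (NOT v OR v)
Counterexample to F1=>F2 is where F1=1 and F2=0.
Evaluate each row (bits = u,v,w,z, MSB first):
  row 0 [0000]: F1=0 F2=1 -> F1&~F2 -> 0
  row 1 [0001]: F1=1 F2=1 -> F1&~F2 -> 0
  row 2 [0010]: F1=0 F2=1 -> F1&~F2 -> 0
  row 3 [0011]: F1=1 F2=1 -> F1&~F2 -> 0
  row 4 [0100]: F1=1 F2=1 -> F1&~F2 -> 0
  row 5 [0101]: F1=0 F2=1 -> F1&~F2 -> 0
  row 6 [0110]: F1=1 F2=1 -> F1&~F2 -> 0
  row 7 [0111]: F1=0 F2=1 -> F1&~F2 -> 0
  row 8 [1000]: F1=0 F2=1 -> F1&~F2 -> 0
  row 9 [1001]: F1=1 F2=1 -> F1&~F2 -> 0
  row 10 [1010]: F1=0 F2=1 -> F1&~F2 -> 0
  row 11 [1011]: F1=1 F2=1 -> F1&~F2 -> 0
  row 12 [1100]: F1=1 F2=1 -> F1&~F2 -> 0
  row 13 [1101]: F1=0 F2=1 -> F1&~F2 -> 0
  row 14 [1110]: F1=1 F2=1 -> F1&~F2 -> 0
  row 15 [1111]: F1=0 F2=1 -> F1&~F2 -> 0
Full result column, 4 rows per line (u,v fixed per line; w,z runs 00..11 left to right):
  rows 0-3 [u,v=00]: 0000  = hex 0
  rows 4-7 [u,v=01]: 0000  = hex 0
  rows 8-11 [u,v=10]: 0000  = hex 0
  rows 12-15 [u,v=11]: 0000  = hex 0
Counterexample vector (row 0 .. row 15) = 0000000000000000
Output column grouped in 4s = 0000 0000 0000 0000 = 0x0000
Convert to decimal digit by digit (value = value*16 + digit):
  0 -> 0
  0*16 + 0 = 0
  0*16 + 0 = 0
  0*16 + 0 = 0
Decimal = 0

0


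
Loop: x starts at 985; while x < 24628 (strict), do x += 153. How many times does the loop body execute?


Step 1: x goes from 985 toward 24628 by 153; the body runs while x<24628, so iterations = ceil((bound-start)/step)
Step 2: Distance=23643
Step 3: ceil(23643/153)=155

155


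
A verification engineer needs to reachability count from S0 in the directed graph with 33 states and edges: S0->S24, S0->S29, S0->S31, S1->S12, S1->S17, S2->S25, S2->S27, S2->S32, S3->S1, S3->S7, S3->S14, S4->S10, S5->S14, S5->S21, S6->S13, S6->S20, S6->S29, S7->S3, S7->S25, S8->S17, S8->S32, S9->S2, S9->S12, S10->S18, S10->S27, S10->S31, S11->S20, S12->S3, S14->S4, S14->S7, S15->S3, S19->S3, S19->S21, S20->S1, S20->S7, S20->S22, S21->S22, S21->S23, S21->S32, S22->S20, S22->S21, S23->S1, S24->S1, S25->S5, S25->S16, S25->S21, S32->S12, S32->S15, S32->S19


BFS from S0:
  layer 0: {S0}
  layer 1: {S24, S29, S31}
  layer 2: {S1}
  layer 3: {S12, S17}
  layer 4: {S3}
  layer 5: {S7, S14}
  layer 6: {S4, S25}
  layer 7: {S5, S10, S16, S21}
  layer 8: {S18, S22, S23, S27, S32}
  layer 9: {S15, S19, S20}
Reachable set: {S0, S1, S3, S4, S5, S7, S10, S12, S14, S15, S16, S17, S18, S19, S20, S21, S22, S23, S24, S25, S27, S29, S31, S32}
Count = 24

24


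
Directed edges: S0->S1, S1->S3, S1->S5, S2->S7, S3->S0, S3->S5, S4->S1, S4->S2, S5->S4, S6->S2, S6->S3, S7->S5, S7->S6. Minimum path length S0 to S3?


BFS layer-by-layer from S0:
  dist 0: {S0}
  dist 1: {S1}
  dist 2: {S3, S5}
  -> S3 reached at distance 2
Shortest path length = 2

2


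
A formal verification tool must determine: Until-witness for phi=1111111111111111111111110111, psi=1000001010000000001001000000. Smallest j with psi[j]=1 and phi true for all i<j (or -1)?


(phi U psi) at 0: need smallest j with psi[j]=1 and phi[i]=1 for all i in [0,j).
Scan from step 0:
  step 0: psi=1 and phi held for [0,0) -> witness found
Witness step = 0

0


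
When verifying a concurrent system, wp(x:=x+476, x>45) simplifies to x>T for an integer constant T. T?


Formula: wp(x:=E, P) = P[E/x] (substitute E for x in postcondition)
Step 1: Postcondition: x>45
Step 2: Substitute x+476 for x: x+476>45
Step 3: Solve for x: x > 45-476 = -431

-431


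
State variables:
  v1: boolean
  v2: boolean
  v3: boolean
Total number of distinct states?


State space = product of domain sizes of all variables.
Domain sizes:
  v1 (boolean): 2
  v2 (boolean): 2
  v3 (boolean): 2
Product = 2 * 2 * 2 = 8

8


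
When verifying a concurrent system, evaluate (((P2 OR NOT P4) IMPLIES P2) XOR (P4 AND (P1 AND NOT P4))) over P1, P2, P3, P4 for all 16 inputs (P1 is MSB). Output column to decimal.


Formula: (((P2 OR NOT P4) IMPLIES P2) XOR (P4 AND (P1 AND NOT P4))) over P1, P2, P3, P4 (16 rows)
Evaluate each row (bits = P1,P2,P3,P4, MSB first):
  row 0 [0000]: (((0 OR NOT 0) IMPLIES 0) XOR (0 AND (0 AND NOT 0))) -> 0
  row 1 [0001]: (((0 OR NOT 1) IMPLIES 0) XOR (1 AND (0 AND NOT 1))) -> 1
  row 2 [0010]: (((0 OR NOT 0) IMPLIES 0) XOR (0 AND (0 AND NOT 0))) -> 0
  row 3 [0011]: (((0 OR NOT 1) IMPLIES 0) XOR (1 AND (0 AND NOT 1))) -> 1
  row 4 [0100]: (((1 OR NOT 0) IMPLIES 1) XOR (0 AND (0 AND NOT 0))) -> 1
  row 5 [0101]: (((1 OR NOT 1) IMPLIES 1) XOR (1 AND (0 AND NOT 1))) -> 1
  row 6 [0110]: (((1 OR NOT 0) IMPLIES 1) XOR (0 AND (0 AND NOT 0))) -> 1
  row 7 [0111]: (((1 OR NOT 1) IMPLIES 1) XOR (1 AND (0 AND NOT 1))) -> 1
  row 8 [1000]: (((0 OR NOT 0) IMPLIES 0) XOR (0 AND (1 AND NOT 0))) -> 0
  row 9 [1001]: (((0 OR NOT 1) IMPLIES 0) XOR (1 AND (1 AND NOT 1))) -> 1
  row 10 [1010]: (((0 OR NOT 0) IMPLIES 0) XOR (0 AND (1 AND NOT 0))) -> 0
  row 11 [1011]: (((0 OR NOT 1) IMPLIES 0) XOR (1 AND (1 AND NOT 1))) -> 1
  row 12 [1100]: (((1 OR NOT 0) IMPLIES 1) XOR (0 AND (1 AND NOT 0))) -> 1
  row 13 [1101]: (((1 OR NOT 1) IMPLIES 1) XOR (1 AND (1 AND NOT 1))) -> 1
  row 14 [1110]: (((1 OR NOT 0) IMPLIES 1) XOR (0 AND (1 AND NOT 0))) -> 1
  row 15 [1111]: (((1 OR NOT 1) IMPLIES 1) XOR (1 AND (1 AND NOT 1))) -> 1
Full result column, 4 rows per line (P1,P2 fixed per line; P3,P4 runs 00..11 left to right):
  rows 0-3 [P1,P2=00]: 0101  = hex 5
  rows 4-7 [P1,P2=01]: 1111  = hex F
  rows 8-11 [P1,P2=10]: 0101  = hex 5
  rows 12-15 [P1,P2=11]: 1111  = hex F
Output column (row 0 .. row 15) = 0101111101011111
Output column grouped in 4s = 0101 1111 0101 1111 = 0x5F5F
Convert to decimal digit by digit (value = value*16 + digit):
  5 -> 5
  5*16 + 15 (F) = 95
  95*16 + 5 = 1525
  1525*16 + 15 (F) = 24415
Decimal = 24415

24415


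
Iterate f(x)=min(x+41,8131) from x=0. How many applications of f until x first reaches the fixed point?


Step 1: x=0, cap=8131, increment=41
Step 2: x grows by 41 each step until capped at 8131; fixed point is x=8131
Step 3: iterations = ceil(8131/41) = 199

199


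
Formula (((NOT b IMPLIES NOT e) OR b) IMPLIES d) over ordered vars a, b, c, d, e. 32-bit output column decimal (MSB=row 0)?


Formula: (((NOT b IMPLIES NOT e) OR b) IMPLIES d) over a, b, c, d, e (32 rows)
Evaluate each row (bits = a,b,c,d,e, MSB first):
  row 0 [00000]: (((NOT 0 IMPLIES NOT 0) OR 0) IMPLIES 0) -> 0
  row 1 [00001]: (((NOT 0 IMPLIES NOT 1) OR 0) IMPLIES 0) -> 1
  row 2 [00010]: (((NOT 0 IMPLIES NOT 0) OR 0) IMPLIES 1) -> 1
  row 3 [00011]: (((NOT 0 IMPLIES NOT 1) OR 0) IMPLIES 1) -> 1
  row 4 [00100]: (((NOT 0 IMPLIES NOT 0) OR 0) IMPLIES 0) -> 0
  row 5 [00101]: (((NOT 0 IMPLIES NOT 1) OR 0) IMPLIES 0) -> 1
  row 6 [00110]: (((NOT 0 IMPLIES NOT 0) OR 0) IMPLIES 1) -> 1
  row 7 [00111]: (((NOT 0 IMPLIES NOT 1) OR 0) IMPLIES 1) -> 1
  row 8 [01000]: (((NOT 1 IMPLIES NOT 0) OR 1) IMPLIES 0) -> 0
  row 9 [01001]: (((NOT 1 IMPLIES NOT 1) OR 1) IMPLIES 0) -> 0
  row 10 [01010]: (((NOT 1 IMPLIES NOT 0) OR 1) IMPLIES 1) -> 1
  row 11 [01011]: (((NOT 1 IMPLIES NOT 1) OR 1) IMPLIES 1) -> 1
  row 12 [01100]: (((NOT 1 IMPLIES NOT 0) OR 1) IMPLIES 0) -> 0
  row 13 [01101]: (((NOT 1 IMPLIES NOT 1) OR 1) IMPLIES 0) -> 0
  row 14 [01110]: (((NOT 1 IMPLIES NOT 0) OR 1) IMPLIES 1) -> 1
  row 15 [01111]: (((NOT 1 IMPLIES NOT 1) OR 1) IMPLIES 1) -> 1
  row 16 [10000]: (((NOT 0 IMPLIES NOT 0) OR 0) IMPLIES 0) -> 0
  row 17 [10001]: (((NOT 0 IMPLIES NOT 1) OR 0) IMPLIES 0) -> 1
  row 18 [10010]: (((NOT 0 IMPLIES NOT 0) OR 0) IMPLIES 1) -> 1
  row 19 [10011]: (((NOT 0 IMPLIES NOT 1) OR 0) IMPLIES 1) -> 1
  row 20 [10100]: (((NOT 0 IMPLIES NOT 0) OR 0) IMPLIES 0) -> 0
  row 21 [10101]: (((NOT 0 IMPLIES NOT 1) OR 0) IMPLIES 0) -> 1
  row 22 [10110]: (((NOT 0 IMPLIES NOT 0) OR 0) IMPLIES 1) -> 1
  row 23 [10111]: (((NOT 0 IMPLIES NOT 1) OR 0) IMPLIES 1) -> 1
  row 24 [11000]: (((NOT 1 IMPLIES NOT 0) OR 1) IMPLIES 0) -> 0
  row 25 [11001]: (((NOT 1 IMPLIES NOT 1) OR 1) IMPLIES 0) -> 0
  row 26 [11010]: (((NOT 1 IMPLIES NOT 0) OR 1) IMPLIES 1) -> 1
  row 27 [11011]: (((NOT 1 IMPLIES NOT 1) OR 1) IMPLIES 1) -> 1
  row 28 [11100]: (((NOT 1 IMPLIES NOT 0) OR 1) IMPLIES 0) -> 0
  row 29 [11101]: (((NOT 1 IMPLIES NOT 1) OR 1) IMPLIES 0) -> 0
  row 30 [11110]: (((NOT 1 IMPLIES NOT 0) OR 1) IMPLIES 1) -> 1
  row 31 [11111]: (((NOT 1 IMPLIES NOT 1) OR 1) IMPLIES 1) -> 1
Full result column, 4 rows per line (a,b,c fixed per line; d,e runs 00..11 left to right):
  rows 0-3 [a,b,c=000]: 0111  = hex 7
  rows 4-7 [a,b,c=001]: 0111  = hex 7
  rows 8-11 [a,b,c=010]: 0011  = hex 3
  rows 12-15 [a,b,c=011]: 0011  = hex 3
  rows 16-19 [a,b,c=100]: 0111  = hex 7
  rows 20-23 [a,b,c=101]: 0111  = hex 7
  rows 24-27 [a,b,c=110]: 0011  = hex 3
  rows 28-31 [a,b,c=111]: 0011  = hex 3
Output column (row 0 .. row 31) = 01110111001100110111011100110011
Output column grouped in 4s = 0111 0111 0011 0011 0111 0111 0011 0011 = 0x77337733
Convert to decimal digit by digit (value = value*16 + digit):
  7 -> 7
  7*16 + 7 = 119
  119*16 + 3 = 1907
  1907*16 + 3 = 30515
  30515*16 + 7 = 488247
  488247*16 + 7 = 7811959
  7811959*16 + 3 = 124991347
  124991347*16 + 3 = 1999861555
Decimal = 1999861555

1999861555


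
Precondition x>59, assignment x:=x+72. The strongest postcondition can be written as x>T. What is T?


Formula: sp(P, x:=E) = exists old_x. (x = E[old_x/x]) AND P[old_x/x] (old_x is the value of x before the assignment; eliminate old_x by solving x = E[old_x/x] for old_x)
Step 1: Precondition P: x>59, i.e. old_x > 59
Step 2: Assignment gives x = old_x + 72, so old_x = x - 72
Step 3: Substitute into P: x - 72 > 59
Step 4: Simplify: x > 59+72 = 131

131


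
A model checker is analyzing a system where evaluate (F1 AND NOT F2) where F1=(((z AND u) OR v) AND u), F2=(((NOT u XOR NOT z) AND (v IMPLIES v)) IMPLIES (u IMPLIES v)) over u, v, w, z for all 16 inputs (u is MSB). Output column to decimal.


F1 = (((z AND u) OR v) AND u)
F2 = (((NOT u XOR NOT z) AND (v IMPLIES v)) IMPLIES (u IMPLIES v))
Counterexample to F1=>F2 is where F1=1 and F2=0.
Evaluate each row (bits = u,v,w,z, MSB first):
  row 0 [0000]: F1=0 F2=1 -> F1&~F2 -> 0
  row 1 [0001]: F1=0 F2=1 -> F1&~F2 -> 0
  row 2 [0010]: F1=0 F2=1 -> F1&~F2 -> 0
  row 3 [0011]: F1=0 F2=1 -> F1&~F2 -> 0
  row 4 [0100]: F1=0 F2=1 -> F1&~F2 -> 0
  row 5 [0101]: F1=0 F2=1 -> F1&~F2 -> 0
  row 6 [0110]: F1=0 F2=1 -> F1&~F2 -> 0
  row 7 [0111]: F1=0 F2=1 -> F1&~F2 -> 0
  row 8 [1000]: F1=0 F2=0 -> F1&~F2 -> 0
  row 9 [1001]: F1=1 F2=1 -> F1&~F2 -> 0
  row 10 [1010]: F1=0 F2=0 -> F1&~F2 -> 0
  row 11 [1011]: F1=1 F2=1 -> F1&~F2 -> 0
  row 12 [1100]: F1=1 F2=1 -> F1&~F2 -> 0
  row 13 [1101]: F1=1 F2=1 -> F1&~F2 -> 0
  row 14 [1110]: F1=1 F2=1 -> F1&~F2 -> 0
  row 15 [1111]: F1=1 F2=1 -> F1&~F2 -> 0
Full result column, 4 rows per line (u,v fixed per line; w,z runs 00..11 left to right):
  rows 0-3 [u,v=00]: 0000  = hex 0
  rows 4-7 [u,v=01]: 0000  = hex 0
  rows 8-11 [u,v=10]: 0000  = hex 0
  rows 12-15 [u,v=11]: 0000  = hex 0
Counterexample vector (row 0 .. row 15) = 0000000000000000
Output column grouped in 4s = 0000 0000 0000 0000 = 0x0000
Convert to decimal digit by digit (value = value*16 + digit):
  0 -> 0
  0*16 + 0 = 0
  0*16 + 0 = 0
  0*16 + 0 = 0
Decimal = 0

0


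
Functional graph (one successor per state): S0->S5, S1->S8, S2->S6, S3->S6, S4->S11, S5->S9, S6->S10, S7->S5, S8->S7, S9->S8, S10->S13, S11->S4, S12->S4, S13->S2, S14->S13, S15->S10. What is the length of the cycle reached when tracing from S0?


Trace from S0 until a state repeats:
  S0 -> S5 -> S9 -> S8 -> S7 -> S5
S5 first seen at step 1, revisited at step 5.
Cycle length = 5 - 1 = 4

4


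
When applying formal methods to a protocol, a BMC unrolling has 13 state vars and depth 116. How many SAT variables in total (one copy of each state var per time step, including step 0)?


BMC unrolls to depth k, creating one copy of each state var for steps 0..k.
Step count = 116 + 1 = 117 (steps 0 through 116)
Vars per step = 13
Total = 13 * 117 = 1521

1521


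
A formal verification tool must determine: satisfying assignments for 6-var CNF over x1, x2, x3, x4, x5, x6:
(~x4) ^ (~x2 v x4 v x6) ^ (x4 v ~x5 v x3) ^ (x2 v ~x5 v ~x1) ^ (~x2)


CNF with 5 clauses over 6 vars (64 assignments).
An assignment satisfies CNF iff every clause has >=1 true literal.
Check each row (bits = x1,x2,x3,x4,x5,x6; clause T/F shown):
  row 0 [000000]: clauses=TTTTT -> 1
  row 1 [000001]: clauses=TTTTT -> 1
  row 2 [000010]: clauses=TTFTT -> 0
  row 3 [000011]: clauses=TTFTT -> 0
  row 4 [000100]: clauses=FTTTT -> 0
  (every remaining row is evaluated the same way; all 64 results are listed next)
Full result column, 8 rows per line (x1,x2,x3 fixed per line; x4,x5,x6 runs 000..111 left to right):
  rows 0-7 [x1,x2,x3=000]: 11000000  (ones: 2)
  rows 8-15 [x1,x2,x3=001]: 11110000  (ones: 4)
  rows 16-23 [x1,x2,x3=010]: 00000000  (ones: 0)
  rows 24-31 [x1,x2,x3=011]: 00000000  (ones: 0)
  rows 32-39 [x1,x2,x3=100]: 11000000  (ones: 2)
  rows 40-47 [x1,x2,x3=101]: 11000000  (ones: 2)
  rows 48-55 [x1,x2,x3=110]: 00000000  (ones: 0)
  rows 56-63 [x1,x2,x3=111]: 00000000  (ones: 0)
Satisfying assignments = 2+4+0+0+2+2+0+0 = 10

10


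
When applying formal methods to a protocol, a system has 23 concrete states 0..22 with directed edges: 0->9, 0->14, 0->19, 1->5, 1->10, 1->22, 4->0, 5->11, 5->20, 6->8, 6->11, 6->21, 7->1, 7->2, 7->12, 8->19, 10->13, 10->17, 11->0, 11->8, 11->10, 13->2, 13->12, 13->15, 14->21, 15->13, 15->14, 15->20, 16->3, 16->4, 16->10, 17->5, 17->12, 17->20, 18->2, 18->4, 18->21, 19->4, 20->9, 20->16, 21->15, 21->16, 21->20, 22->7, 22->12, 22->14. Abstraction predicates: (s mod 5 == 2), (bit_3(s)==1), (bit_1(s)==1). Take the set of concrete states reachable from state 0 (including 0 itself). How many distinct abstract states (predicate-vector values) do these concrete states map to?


BFS from 0:
Concrete reachable: {0, 2, 3, 4, 5, 8, 9, 10, 11, 12, 13, 14, 15, 16, 17, 19, 20, 21}
Abstract via predicates (s mod 5 == 2), (bit_3(s)==1), (bit_1(s)==1):
  (0,0,0) <- {0, 4, 5, 16, 20, 21}
  (0,0,1) <- {3, 19}
  (0,1,0) <- {8, 9, 13}
  (0,1,1) <- {10, 11, 14, 15}
  (1,0,0) <- {17}
  (1,0,1) <- {2}
  (1,1,0) <- {12}
Distinct abstract states = 7

7


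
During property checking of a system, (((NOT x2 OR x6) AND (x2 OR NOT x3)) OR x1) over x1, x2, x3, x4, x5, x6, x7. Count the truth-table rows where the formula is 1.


Formula: (((NOT x2 OR x6) AND (x2 OR NOT x3)) OR x1) over 7 vars (128 rows)
Evaluate each row (x1, x2, x3, x4, x5, x6, x7 as bits, MSB first):
  row 0 [0000000]: (((NOT 0 OR 0) AND (0 OR NOT 0)) OR 0) -> 1
  row 1 [0000001]: (((NOT 0 OR 0) AND (0 OR NOT 0)) OR 0) -> 1
  row 2 [0000010]: (((NOT 0 OR 1) AND (0 OR NOT 0)) OR 0) -> 1
  row 3 [0000011]: (((NOT 0 OR 1) AND (0 OR NOT 0)) OR 0) -> 1
  row 4 [0000100]: (((NOT 0 OR 0) AND (0 OR NOT 0)) OR 0) -> 1
  (every remaining row is evaluated the same way; all 128 results are listed next)
Full result column, 8 rows per line (x1,x2,x3,x4 fixed per line; x5,x6,x7 runs 000..111 left to right):
  rows 0-7 [x1,x2,x3,x4=0000]: 11111111  (ones: 8)
  rows 8-15 [x1,x2,x3,x4=0001]: 11111111  (ones: 8)
  rows 16-23 [x1,x2,x3,x4=0010]: 00000000  (ones: 0)
  rows 24-31 [x1,x2,x3,x4=0011]: 00000000  (ones: 0)
  rows 32-39 [x1,x2,x3,x4=0100]: 00110011  (ones: 4)
  rows 40-47 [x1,x2,x3,x4=0101]: 00110011  (ones: 4)
  rows 48-55 [x1,x2,x3,x4=0110]: 00110011  (ones: 4)
  rows 56-63 [x1,x2,x3,x4=0111]: 00110011  (ones: 4)
  rows 64-71 [x1,x2,x3,x4=1000]: 11111111  (ones: 8)
  rows 72-79 [x1,x2,x3,x4=1001]: 11111111  (ones: 8)
  rows 80-87 [x1,x2,x3,x4=1010]: 11111111  (ones: 8)
  rows 88-95 [x1,x2,x3,x4=1011]: 11111111  (ones: 8)
  rows 96-103 [x1,x2,x3,x4=1100]: 11111111  (ones: 8)
  rows 104-111 [x1,x2,x3,x4=1101]: 11111111  (ones: 8)
  rows 112-119 [x1,x2,x3,x4=1110]: 11111111  (ones: 8)
  rows 120-127 [x1,x2,x3,x4=1111]: 11111111  (ones: 8)
Count of 1-rows = 8+8+0+0+4+4+4+4+8+8+8+8+8+8+8+8 = 96

96


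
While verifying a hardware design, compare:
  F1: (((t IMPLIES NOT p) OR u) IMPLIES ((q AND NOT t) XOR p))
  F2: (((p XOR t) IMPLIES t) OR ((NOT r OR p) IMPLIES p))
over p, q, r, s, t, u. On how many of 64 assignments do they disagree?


F1 = (((t IMPLIES NOT p) OR u) IMPLIES ((q AND NOT t) XOR p))
F2 = (((p XOR t) IMPLIES t) OR ((NOT r OR p) IMPLIES p))
Evaluate both on each of 64 rows (bits = p,q,r,s,t,u):
  row 0 [000000]: F1=0 F2=1 (differ) -> 1
  row 1 [000001]: F1=0 F2=1 (differ) -> 1
  row 2 [000010]: F1=0 F2=1 (differ) -> 1
  row 3 [000011]: F1=0 F2=1 (differ) -> 1
  row 4 [000100]: F1=0 F2=1 (differ) -> 1
  (every remaining row is evaluated the same way; all 64 results are listed next)
Full result column, 8 rows per line (p,q,r fixed per line; s,t,u runs 000..111 left to right):
  rows 0-7 [p,q,r=000]: 11111111  (ones: 8)
  rows 8-15 [p,q,r=001]: 11111111  (ones: 8)
  rows 16-23 [p,q,r=010]: 00110011  (ones: 4)
  rows 24-31 [p,q,r=011]: 00110011  (ones: 4)
  rows 32-39 [p,q,r=100]: 00000000  (ones: 0)
  rows 40-47 [p,q,r=101]: 00000000  (ones: 0)
  rows 48-55 [p,q,r=110]: 11001100  (ones: 4)
  rows 56-63 [p,q,r=111]: 11001100  (ones: 4)
Disagreements = 8+8+4+4+0+0+4+4 = 32

32


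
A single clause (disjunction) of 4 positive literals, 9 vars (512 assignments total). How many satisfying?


Step 1: Total=2^9=512
Step 2: Unsat when all 4 false: 2^5=32
Step 3: Sat=512-32=480

480


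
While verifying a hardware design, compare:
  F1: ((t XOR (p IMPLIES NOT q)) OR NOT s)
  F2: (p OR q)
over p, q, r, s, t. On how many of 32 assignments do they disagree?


F1 = ((t XOR (p IMPLIES NOT q)) OR NOT s)
F2 = (p OR q)
Evaluate both on each of 32 rows (bits = p,q,r,s,t):
  row 0 [00000]: F1=1 F2=0 (differ) -> 1
  row 1 [00001]: F1=1 F2=0 (differ) -> 1
  row 2 [00010]: F1=1 F2=0 (differ) -> 1
  row 3 [00011]: F1=0 F2=0 -> 0
  row 4 [00100]: F1=1 F2=0 (differ) -> 1
  row 5 [00101]: F1=1 F2=0 (differ) -> 1
  row 6 [00110]: F1=1 F2=0 (differ) -> 1
  row 7 [00111]: F1=0 F2=0 -> 0
  row 8 [01000]: F1=1 F2=1 -> 0
  row 9 [01001]: F1=1 F2=1 -> 0
  row 10 [01010]: F1=1 F2=1 -> 0
  row 11 [01011]: F1=0 F2=1 (differ) -> 1
  row 12 [01100]: F1=1 F2=1 -> 0
  row 13 [01101]: F1=1 F2=1 -> 0
  row 14 [01110]: F1=1 F2=1 -> 0
  row 15 [01111]: F1=0 F2=1 (differ) -> 1
  row 16 [10000]: F1=1 F2=1 -> 0
  row 17 [10001]: F1=1 F2=1 -> 0
  row 18 [10010]: F1=1 F2=1 -> 0
  row 19 [10011]: F1=0 F2=1 (differ) -> 1
  row 20 [10100]: F1=1 F2=1 -> 0
  row 21 [10101]: F1=1 F2=1 -> 0
  row 22 [10110]: F1=1 F2=1 -> 0
  row 23 [10111]: F1=0 F2=1 (differ) -> 1
  row 24 [11000]: F1=1 F2=1 -> 0
  row 25 [11001]: F1=1 F2=1 -> 0
  row 26 [11010]: F1=0 F2=1 (differ) -> 1
  row 27 [11011]: F1=1 F2=1 -> 0
  row 28 [11100]: F1=1 F2=1 -> 0
  row 29 [11101]: F1=1 F2=1 -> 0
  row 30 [11110]: F1=0 F2=1 (differ) -> 1
  row 31 [11111]: F1=1 F2=1 -> 0
Full result column, 8 rows per line (p,q fixed per line; r,s,t runs 000..111 left to right):
  rows 0-7 [p,q=00]: 11101110  (ones: 6)
  rows 8-15 [p,q=01]: 00010001  (ones: 2)
  rows 16-23 [p,q=10]: 00010001  (ones: 2)
  rows 24-31 [p,q=11]: 00100010  (ones: 2)
Disagreements = 6+2+2+2 = 12

12
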